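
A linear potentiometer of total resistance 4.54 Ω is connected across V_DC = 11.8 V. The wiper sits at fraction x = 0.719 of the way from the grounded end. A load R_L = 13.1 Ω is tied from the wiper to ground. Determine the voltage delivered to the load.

Split the track: R_lower = x·R_p = 3.264 Ω, R_upper = (1−x)·R_p = 1.276 Ω.
R_L loads the lower segment: effective lower R = 2.613 Ω.
Loaded-divider output: V_out = 11.8 × 0.6720 = 7.929 V.

V_out ≈ 7.93 V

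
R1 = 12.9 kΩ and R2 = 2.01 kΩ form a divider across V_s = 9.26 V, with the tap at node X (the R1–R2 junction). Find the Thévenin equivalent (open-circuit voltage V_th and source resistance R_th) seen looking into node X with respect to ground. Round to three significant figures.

V_th ≈ 1.25 V, R_th ≈ 1.74 kΩ

Open-circuit (no load on X): V_th = V_s · R2/(R1 + R2) = 9.26 × 2.01/(12.90 + 2.01) = 1.248 V.
Looking into X with the source shorted: R_th = R1·R2/(R1+R2) = 12.90 × 2.01/14.91 = 1.739 kΩ.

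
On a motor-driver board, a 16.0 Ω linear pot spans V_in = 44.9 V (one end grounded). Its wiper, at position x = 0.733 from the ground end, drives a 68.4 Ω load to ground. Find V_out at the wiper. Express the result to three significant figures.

V_out ≈ 31.5 V

The pot divides into 4.272 Ω above the wiper and 11.73 Ω below.
(x·R_p) ‖ R_L = 10.01 Ω.
V_out = 44.9 × 10.01/(4.272 + 10.01) = 31.47 V.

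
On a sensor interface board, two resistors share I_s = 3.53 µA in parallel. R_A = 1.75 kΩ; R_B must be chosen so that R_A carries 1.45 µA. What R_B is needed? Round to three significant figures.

R_B ≈ 1.22 kΩ

The fraction through R_A equals R_B/(R_A+R_B).
With f = 0.4108, R_B = R_A · f/(1−f) = 1.75 × 0.6971 = 1.220 kΩ.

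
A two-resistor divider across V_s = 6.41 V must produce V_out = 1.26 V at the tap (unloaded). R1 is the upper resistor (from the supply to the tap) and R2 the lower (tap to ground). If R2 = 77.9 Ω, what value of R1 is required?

Required fraction k = V_out/V_s = 0.1966.
Rearranging, R1 = R2·(1−k)/k = 77.9 × 4.087 = 318.4 Ω.

R1 ≈ 318 Ω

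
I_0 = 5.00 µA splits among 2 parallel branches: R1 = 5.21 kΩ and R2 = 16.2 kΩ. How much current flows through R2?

I ≈ 1.22 µA

With just two branches, the current splits inversely with resistance.
I(R2) = 5.00 × 5.21/(5.21 + 16.2) = 5.00 × 0.2433 = 1.217 µA.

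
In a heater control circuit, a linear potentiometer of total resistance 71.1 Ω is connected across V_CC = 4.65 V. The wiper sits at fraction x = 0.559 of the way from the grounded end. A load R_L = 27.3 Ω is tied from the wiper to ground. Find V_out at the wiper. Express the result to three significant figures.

V_out ≈ 1.58 V

Split the track: R_lower = x·R_p = 39.74 Ω, R_upper = (1−x)·R_p = 31.36 Ω.
Lower segment in parallel with the load: 39.74 ‖ 27.3 = 16.18 Ω.
V_out = 4.65 × 16.18/(31.36 + 16.18) = 1.583 V.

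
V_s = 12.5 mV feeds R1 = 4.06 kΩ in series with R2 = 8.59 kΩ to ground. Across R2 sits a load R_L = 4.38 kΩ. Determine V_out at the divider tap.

V_out ≈ 5.21 mV

The load sits in parallel with R2, giving an effective lower resistance R2' = R2·R_L/(R2+R_L) = 2.901 kΩ.
Then V_out = V_s · R2'/(R1 + R2') = 12.5 × 2.901/6.961 = 5.209 mV.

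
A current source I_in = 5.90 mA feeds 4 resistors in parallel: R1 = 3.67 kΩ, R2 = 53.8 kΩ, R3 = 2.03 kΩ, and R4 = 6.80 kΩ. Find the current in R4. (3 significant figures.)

I ≈ 0.932 mA

Total conductance ΣG = 1/3.67 + 1/53.8 + 1/2.03 + 1/6.80 = 0.9307 (units of 1/kΩ).
By the current-divider rule, I = I_in · G_k/ΣG = 5.90 × 0.1580 = 0.9322 mA.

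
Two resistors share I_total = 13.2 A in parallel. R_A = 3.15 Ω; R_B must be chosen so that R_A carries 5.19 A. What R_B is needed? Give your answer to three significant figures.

R_B ≈ 2.04 Ω

In a two-way split, I_A/I_total = R_B/(R_A + R_B).
With f = 0.3932, R_B = R_A · f/(1−f) = 3.15 × 0.6479 = 2.041 Ω.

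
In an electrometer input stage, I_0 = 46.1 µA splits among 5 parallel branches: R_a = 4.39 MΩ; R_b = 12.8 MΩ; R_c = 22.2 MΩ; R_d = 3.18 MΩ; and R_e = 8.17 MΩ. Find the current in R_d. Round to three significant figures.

Conductances: ΣG = 1/4.39 + 1/12.8 + 1/22.2 + 1/3.18 + 1/8.17 = 0.7878 (1/MΩ).
Current divider: I(R_d) = I_0 · G_k/ΣG = 46.1 × (0.3145/0.7878) = 46.1 × 0.3992 = 18.40 µA.

I ≈ 18.4 µA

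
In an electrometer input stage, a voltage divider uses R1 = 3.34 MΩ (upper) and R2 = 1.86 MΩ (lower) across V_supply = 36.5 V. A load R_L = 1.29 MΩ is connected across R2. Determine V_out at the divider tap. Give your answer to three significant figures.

The load sits in parallel with R2, giving an effective lower resistance R2' = R2·R_L/(R2+R_L) = 0.7617 MΩ.
Voltage divider with the loaded lower leg: V_out = 36.5 × 0.7617/(3.34 + 0.7617) = 36.5 × 0.1857 = 6.778 V.
(Unloaded it would be 13.1 V; the load pulls it down.)

V_out ≈ 6.78 V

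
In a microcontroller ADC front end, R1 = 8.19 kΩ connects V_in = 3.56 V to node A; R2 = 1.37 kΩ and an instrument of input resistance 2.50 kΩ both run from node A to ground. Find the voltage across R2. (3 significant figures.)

The load sits in parallel with R2, giving an effective lower resistance R2' = R2·R_L/(R2+R_L) = 0.8850 kΩ.
Now apply the divider: V_out = 3.56 × 0.09752 = 0.3472 V.

V_out ≈ 0.347 V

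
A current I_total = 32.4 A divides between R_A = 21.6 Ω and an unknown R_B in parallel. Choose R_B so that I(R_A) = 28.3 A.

In a two-way split, I_A/I_total = R_B/(R_A + R_B).
28.3/32.4 = R_B/(R_A + R_B) → R_B = R_A · (0.8735)/(1 − 0.8735) = 21.6 × 6.902 = 149.1 Ω.

R_B ≈ 149 Ω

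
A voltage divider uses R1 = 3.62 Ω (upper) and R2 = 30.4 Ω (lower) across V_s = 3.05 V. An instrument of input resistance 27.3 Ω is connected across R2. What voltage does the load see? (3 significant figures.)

First combine the lower leg with the load: R2 ‖ R_L = 14.38 Ω.
Now apply the divider: V_out = 3.05 × 0.7989 = 2.437 V.
(Unloaded it would be 2.73 V; the load pulls it down.)

V_out ≈ 2.44 V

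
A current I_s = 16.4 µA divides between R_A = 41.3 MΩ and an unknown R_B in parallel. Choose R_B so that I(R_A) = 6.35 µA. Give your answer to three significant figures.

The fraction through R_A equals R_B/(R_A+R_B).
6.35/16.4 = R_B/(R_A + R_B) → R_B = R_A · (0.3872)/(1 − 0.3872) = 41.3 × 0.6318 = 26.10 MΩ.

R_B ≈ 26.1 MΩ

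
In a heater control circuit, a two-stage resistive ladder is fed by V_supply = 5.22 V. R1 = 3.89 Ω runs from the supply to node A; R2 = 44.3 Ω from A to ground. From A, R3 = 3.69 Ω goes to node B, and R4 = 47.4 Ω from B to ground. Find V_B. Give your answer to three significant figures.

V_B ≈ 4.16 V

Node A sees R2 in parallel with the series input of stage 2, R3 + R4 = 51.09 Ω.
Effective lower resistance at A: R2 ‖ 51.09 = 23.73 Ω.
So V_A = 5.22 × 0.8591 = 4.485 V.
V_B = V_A × 0.9278 = 4.161 V.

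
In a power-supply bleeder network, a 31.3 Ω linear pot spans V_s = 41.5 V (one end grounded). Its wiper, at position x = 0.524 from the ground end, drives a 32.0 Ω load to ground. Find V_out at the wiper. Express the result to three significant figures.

The pot divides into 14.90 Ω above the wiper and 16.40 Ω below.
R_L loads the lower segment: effective lower R = 10.84 Ω.
V_out = 41.5 × 10.84/(14.90 + 10.84) = 17.48 V.
(Unloaded: V_out = x·V_s = 21.7 V.)

V_out ≈ 17.5 V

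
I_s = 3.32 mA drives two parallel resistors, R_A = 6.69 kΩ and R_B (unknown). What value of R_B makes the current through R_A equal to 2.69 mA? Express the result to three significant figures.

The fraction through R_A equals R_B/(R_A+R_B).
With f = 0.8102, R_B = R_A · f/(1−f) = 6.69 × 4.270 = 28.57 kΩ.

R_B ≈ 28.6 kΩ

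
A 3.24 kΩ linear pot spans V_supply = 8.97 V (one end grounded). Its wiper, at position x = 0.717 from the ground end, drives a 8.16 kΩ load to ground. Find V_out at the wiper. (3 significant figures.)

Lower segment x·R_p = 2.323 kΩ; upper segment (1−x)·R_p = 0.9169 kΩ.
R_L loads the lower segment: effective lower R = 1.808 kΩ.
V_out = 8.97 × 1.808/(0.9169 + 1.808) = 5.952 V.

V_out ≈ 5.95 V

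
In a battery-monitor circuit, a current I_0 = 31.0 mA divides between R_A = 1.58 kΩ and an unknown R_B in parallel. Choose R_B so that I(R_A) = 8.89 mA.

R_B ≈ 0.635 kΩ

Two-branch current divider: I_A = I_0 · R_B/(R_A + R_B).
8.89/31.0 = R_B/(R_A + R_B) → R_B = R_A · (0.2868)/(1 − 0.2868) = 1.58 × 0.4021 = 0.6353 kΩ.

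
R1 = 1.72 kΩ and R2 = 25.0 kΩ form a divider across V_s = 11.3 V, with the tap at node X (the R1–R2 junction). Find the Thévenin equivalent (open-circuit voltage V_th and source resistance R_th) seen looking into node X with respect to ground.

With X open, the divider is unloaded: V_th = 11.3 × 25.0/26.72 = 10.57 V.
Looking into X with the source shorted: R_th = R1·R2/(R1+R2) = 1.720 × 25.0/26.72 = 1.609 kΩ.

V_th ≈ 10.6 V, R_th ≈ 1.61 kΩ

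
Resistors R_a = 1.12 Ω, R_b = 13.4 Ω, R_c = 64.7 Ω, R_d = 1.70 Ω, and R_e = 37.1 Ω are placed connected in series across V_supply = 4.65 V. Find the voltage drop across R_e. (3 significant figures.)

V ≈ 1.46 V

Series total: ΣR = 1.12 + 13.4 + 64.7 + 1.70 + 37.1 = 118.0 Ω.
Voltage divider: V = V_supply · (37.10 / 118.0) = 4.65 × 0.3144 = 1.462 V.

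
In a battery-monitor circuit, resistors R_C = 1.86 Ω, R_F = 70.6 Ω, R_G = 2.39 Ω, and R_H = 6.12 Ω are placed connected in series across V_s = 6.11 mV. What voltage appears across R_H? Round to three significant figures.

V ≈ 0.462 mV

ΣR = 1.86 + 70.6 + 2.39 + 6.12 = 80.97 Ω.
By the voltage-divider rule, V = 6.11 × 6.120/80.97 = 0.4618 mV.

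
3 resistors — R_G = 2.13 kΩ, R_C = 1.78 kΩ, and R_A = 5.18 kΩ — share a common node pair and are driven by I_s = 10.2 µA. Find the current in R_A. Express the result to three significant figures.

Total conductance ΣG = 1/2.13 + 1/1.78 + 1/5.18 = 1.224 (units of 1/kΩ).
By the current-divider rule, I = I_s · G_k/ΣG = 10.2 × 0.1577 = 1.608 µA.

I ≈ 1.61 µA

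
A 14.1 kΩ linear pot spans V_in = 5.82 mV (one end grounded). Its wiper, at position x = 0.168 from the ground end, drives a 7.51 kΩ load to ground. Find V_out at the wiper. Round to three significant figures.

V_out ≈ 0.775 mV

The pot divides into 11.73 kΩ above the wiper and 2.369 kΩ below.
Lower segment in parallel with the load: 2.369 ‖ 7.51 = 1.801 kΩ.
Then V_out = V_in · 1.801/(11.73 + 1.801) = 0.7745 mV.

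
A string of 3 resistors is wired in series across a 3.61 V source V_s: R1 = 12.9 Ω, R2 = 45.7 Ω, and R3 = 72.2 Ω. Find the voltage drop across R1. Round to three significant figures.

Total series resistance ΣR = 12.9 + 45.7 + 72.2 = 130.8 Ω.
By the voltage-divider rule, V = 3.61 × 12.90/130.8 = 0.3560 V.

V ≈ 0.356 V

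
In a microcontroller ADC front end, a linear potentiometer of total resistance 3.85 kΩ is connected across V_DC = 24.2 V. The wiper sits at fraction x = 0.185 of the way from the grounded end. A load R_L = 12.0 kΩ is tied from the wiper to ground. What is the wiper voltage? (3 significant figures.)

Lower segment x·R_p = 0.7123 kΩ; upper segment (1−x)·R_p = 3.138 kΩ.
(x·R_p) ‖ R_L = 0.6723 kΩ.
Then V_out = V_DC · 0.6723/(3.138 + 0.6723) = 4.270 V.

V_out ≈ 4.27 V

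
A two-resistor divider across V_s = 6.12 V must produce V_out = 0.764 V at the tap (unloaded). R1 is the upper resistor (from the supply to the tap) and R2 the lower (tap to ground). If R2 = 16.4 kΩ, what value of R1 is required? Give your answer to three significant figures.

V_out/V_s = R2/(R1+R2) = 0.1248.
Rearranging, R1 = R2·(1−k)/k = 16.4 × 7.010 = 115.0 kΩ.

R1 ≈ 115 kΩ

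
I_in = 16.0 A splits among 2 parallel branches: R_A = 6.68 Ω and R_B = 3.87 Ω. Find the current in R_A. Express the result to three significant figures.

I ≈ 5.87 A

With just two branches, the current splits inversely with resistance.
So I = 16.0 × 3.87/10.55 = 5.869 A.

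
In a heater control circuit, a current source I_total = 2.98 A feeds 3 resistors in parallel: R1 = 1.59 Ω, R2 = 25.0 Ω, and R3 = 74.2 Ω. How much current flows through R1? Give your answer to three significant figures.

Total conductance ΣG = 1/1.59 + 1/25.0 + 1/74.2 = 0.6824 (units of 1/Ω).
By the current-divider rule, I = I_total · G_k/ΣG = 2.98 × 0.9216 = 2.746 A.

I ≈ 2.75 A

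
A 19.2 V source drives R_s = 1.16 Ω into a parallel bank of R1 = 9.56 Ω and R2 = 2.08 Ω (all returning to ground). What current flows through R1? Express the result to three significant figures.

Parallel bank: R_p = 1/(1/9.56 + 1/2.08) = 1.708 Ω.
Node voltage V_A = V_s · R_p/(R_s + R_p) = 19.2 × 0.5956 = 11.44 V.
I(R1) = V_A / R1 = 11.44/9.56 = 1.196 A.

I ≈ 1.20 A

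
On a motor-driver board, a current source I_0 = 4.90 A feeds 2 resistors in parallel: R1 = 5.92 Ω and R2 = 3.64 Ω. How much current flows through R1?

I ≈ 1.87 A

For two parallel branches, I_k = I_0 · (other R)/(sum of R).
I(R1) = 4.90 × 3.64/(5.92 + 3.64) = 4.90 × 0.3808 = 1.866 A.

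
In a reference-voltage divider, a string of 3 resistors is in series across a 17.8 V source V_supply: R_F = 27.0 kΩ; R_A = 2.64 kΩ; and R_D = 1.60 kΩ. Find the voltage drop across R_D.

V ≈ 0.912 V

Series total: ΣR = 27.0 + 2.64 + 1.60 = 31.24 kΩ.
V = V_supply · R/ΣR = 17.8 × 0.05122 = 0.9117 V.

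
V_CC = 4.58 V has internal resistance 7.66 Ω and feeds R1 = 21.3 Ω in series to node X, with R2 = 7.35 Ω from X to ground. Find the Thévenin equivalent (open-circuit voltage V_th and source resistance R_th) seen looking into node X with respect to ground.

R1' = 7.66 + 21.3 = 28.96 Ω (source resistance + R1).
Open-circuit (no load on X): V_th = V_CC · R2/(R1' + R2) = 4.58 × 7.35/(28.96 + 7.35) = 0.9271 V.
With V_CC suppressed (replaced by a short), R_th = R1' ‖ R2 = (28.96 × 7.35)/(28.96 + 7.35) = 5.862 Ω.

V_th ≈ 0.927 V, R_th ≈ 5.86 Ω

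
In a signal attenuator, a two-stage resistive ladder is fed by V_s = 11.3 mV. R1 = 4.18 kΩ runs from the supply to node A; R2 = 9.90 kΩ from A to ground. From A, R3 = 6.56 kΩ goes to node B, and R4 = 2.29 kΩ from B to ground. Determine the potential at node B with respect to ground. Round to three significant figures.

V_B ≈ 1.54 mV

Node A sees R2 in parallel with the series input of stage 2, R3 + R4 = 8.850 kΩ.
Effective lower resistance at A: R2 ‖ 8.850 = 4.673 kΩ.
First divider: V_A = V_s · 4.673/(4.18 + 4.673) = 5.965 mV.
V_B = V_A × 0.2588 = 1.543 mV.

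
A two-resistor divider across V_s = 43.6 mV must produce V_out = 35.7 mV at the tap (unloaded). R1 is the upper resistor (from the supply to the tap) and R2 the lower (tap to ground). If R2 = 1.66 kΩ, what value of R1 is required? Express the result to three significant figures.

R1 ≈ 0.367 kΩ

V_out/V_s = R2/(R1+R2) = 0.8188.
Rearranging, R1 = R2·(1−k)/k = 1.66 × 0.2213 = 0.3673 kΩ.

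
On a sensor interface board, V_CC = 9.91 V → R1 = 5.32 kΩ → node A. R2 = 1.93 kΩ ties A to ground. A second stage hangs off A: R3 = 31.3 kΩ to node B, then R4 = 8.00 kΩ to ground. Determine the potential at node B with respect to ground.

Looking into the second stage from A: R3 + R4 = 39.30 kΩ appears in parallel with R2.
R2 ‖ (R3+R4) = 1.840 kΩ.
First divider: V_A = V_CC · 1.840/(5.32 + 1.840) = 2.546 V.
Stage 2 is unloaded, so V_B = V_A · R4/(R3+R4) = 2.546 × 8.00/39.30 = 0.5183 V.

V_B ≈ 0.518 V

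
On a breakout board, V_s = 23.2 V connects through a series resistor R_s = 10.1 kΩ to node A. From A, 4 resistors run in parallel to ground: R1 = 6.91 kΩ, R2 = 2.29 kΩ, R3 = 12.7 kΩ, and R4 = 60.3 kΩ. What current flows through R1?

I ≈ 0.429 mA

Equivalent of the parallel group: R_p = 1.478 kΩ.
V_A = 23.2 × 1.478/11.58 = 2.961 V.
Branch current I = V_A/R1 = 2.961/6.91 = 0.4285 mA.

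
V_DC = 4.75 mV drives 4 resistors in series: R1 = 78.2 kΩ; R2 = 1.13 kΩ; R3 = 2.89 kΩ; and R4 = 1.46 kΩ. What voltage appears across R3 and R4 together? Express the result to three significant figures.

ΣR = 78.2 + 1.13 + 2.89 + 1.46 = 83.68 kΩ.
R_{R3..R4} = 2.89 + 1.46 = 4.350 kΩ.
V = V_DC · R/ΣR = 4.75 × 0.05198 = 0.2469 mV.

V ≈ 0.247 mV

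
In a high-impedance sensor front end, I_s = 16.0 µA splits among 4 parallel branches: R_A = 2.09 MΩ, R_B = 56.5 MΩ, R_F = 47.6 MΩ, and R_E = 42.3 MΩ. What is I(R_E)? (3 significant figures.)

I ≈ 0.699 µA

Conductances: ΣG = 1/2.09 + 1/56.5 + 1/47.6 + 1/42.3 = 0.5408 (1/MΩ).
R_E takes the fraction G_k/ΣG = 0.02364/0.5408 = 0.04371, so I = 16.0 × 0.04371 = 0.6994 µA.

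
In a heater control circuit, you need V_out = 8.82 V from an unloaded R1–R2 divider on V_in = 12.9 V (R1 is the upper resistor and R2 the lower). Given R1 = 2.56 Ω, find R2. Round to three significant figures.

R2 ≈ 5.53 Ω

Required fraction k = V_out/V_in = 0.6837.
So R2 = R1 · V_out/(V_in − V_out) = 2.56 × 8.82/(12.9 − 8.82) = 2.56 × 2.162 = 5.534 Ω.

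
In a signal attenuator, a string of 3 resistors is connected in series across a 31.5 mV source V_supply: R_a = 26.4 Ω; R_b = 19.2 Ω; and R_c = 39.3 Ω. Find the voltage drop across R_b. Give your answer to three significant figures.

V ≈ 7.12 mV

ΣR = 26.4 + 19.2 + 39.3 = 84.90 Ω.
Voltage divider: V = V_supply · (19.20 / 84.90) = 31.5 × 0.2261 = 7.124 mV.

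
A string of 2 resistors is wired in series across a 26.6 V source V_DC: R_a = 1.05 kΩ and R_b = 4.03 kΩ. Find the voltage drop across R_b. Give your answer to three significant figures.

ΣR = 1.05 + 4.03 = 5.080 kΩ.
V = V_DC · R/ΣR = 26.6 × 0.7933 = 21.10 V.

V ≈ 21.1 V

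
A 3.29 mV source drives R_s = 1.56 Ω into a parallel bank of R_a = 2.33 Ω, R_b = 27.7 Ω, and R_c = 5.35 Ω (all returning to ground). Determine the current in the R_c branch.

Equivalent of the parallel group: R_p = 1.533 Ω.
V_A by voltage divider: V_A = 3.29 × 1.533/(1.56 + 1.533) = 1.631 mV.
I(R_c) = V_A / R_c = 1.631/5.35 = 0.3048 mA.

I ≈ 0.305 mA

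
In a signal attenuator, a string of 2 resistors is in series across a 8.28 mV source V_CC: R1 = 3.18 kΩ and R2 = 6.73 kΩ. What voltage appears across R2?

Series total: ΣR = 3.18 + 6.73 = 9.910 kΩ.
V = V_CC · R/ΣR = 8.28 × 0.6791 = 5.623 mV.

V ≈ 5.62 mV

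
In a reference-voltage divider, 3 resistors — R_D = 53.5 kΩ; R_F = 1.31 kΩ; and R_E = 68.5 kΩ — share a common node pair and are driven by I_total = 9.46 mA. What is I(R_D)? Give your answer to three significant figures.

Total conductance ΣG = 1/53.5 + 1/1.31 + 1/68.5 = 0.7966 (units of 1/kΩ).
R_D takes the fraction G_k/ΣG = 0.01869/0.7966 = 0.02346, so I = 9.46 × 0.02346 = 0.2220 mA.

I ≈ 0.222 mA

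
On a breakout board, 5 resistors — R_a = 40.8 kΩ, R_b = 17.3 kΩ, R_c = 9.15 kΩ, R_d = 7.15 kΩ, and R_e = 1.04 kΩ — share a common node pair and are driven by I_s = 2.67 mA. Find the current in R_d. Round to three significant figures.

Conductances: ΣG = 1/40.8 + 1/17.3 + 1/9.15 + 1/7.15 + 1/1.04 = 1.293 (1/kΩ).
R_d takes the fraction G_k/ΣG = 0.1399/1.293 = 0.1082, so I = 2.67 × 0.1082 = 0.2888 mA.

I ≈ 0.289 mA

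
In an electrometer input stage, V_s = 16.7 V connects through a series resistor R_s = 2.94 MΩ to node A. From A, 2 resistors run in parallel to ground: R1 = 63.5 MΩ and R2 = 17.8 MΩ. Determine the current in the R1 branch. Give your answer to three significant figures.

Equivalent of the parallel group: R_p = 13.90 MΩ.
V_A by voltage divider: V_A = 16.7 × 13.90/(2.94 + 13.90) = 13.78 V.
Branch current I = V_A/R1 = 13.78/63.5 = 0.2171 µA.
(Equivalently: I_total = 0.9915 µA, then current-divider fraction G_k/ΣG = 0.2189.)

I ≈ 0.217 µA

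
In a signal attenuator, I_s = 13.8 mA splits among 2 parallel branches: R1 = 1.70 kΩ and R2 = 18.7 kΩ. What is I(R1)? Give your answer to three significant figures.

I ≈ 12.7 mA

For two parallel branches, I_k = I_s · (other R)/(sum of R).
So I = 13.8 × 18.7/20.40 = 12.65 mA.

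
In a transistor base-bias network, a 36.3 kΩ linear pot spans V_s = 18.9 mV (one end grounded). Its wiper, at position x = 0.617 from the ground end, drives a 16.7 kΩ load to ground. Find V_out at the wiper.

Split the track: R_lower = x·R_p = 22.40 kΩ, R_upper = (1−x)·R_p = 13.90 kΩ.
R_L loads the lower segment: effective lower R = 9.567 kΩ.
Then V_out = V_s · 9.567/(13.90 + 9.567) = 7.704 mV.

V_out ≈ 7.70 mV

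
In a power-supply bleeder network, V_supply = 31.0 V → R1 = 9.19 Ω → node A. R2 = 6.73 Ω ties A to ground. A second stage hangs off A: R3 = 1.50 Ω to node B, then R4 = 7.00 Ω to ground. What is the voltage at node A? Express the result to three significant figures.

The second stage (R3 + R4 = 8.500 Ω) loads node A in parallel with R2.
Effective lower resistance at A: R2 ‖ 8.500 = 3.756 Ω.
So V_A = 31.0 × 0.2901 = 8.994 V.

V_A ≈ 8.99 V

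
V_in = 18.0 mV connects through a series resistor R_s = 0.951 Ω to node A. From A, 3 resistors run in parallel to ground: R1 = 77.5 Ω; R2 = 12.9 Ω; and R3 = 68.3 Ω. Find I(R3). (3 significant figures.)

I ≈ 0.240 mA

Parallel bank: R_p = 1/(1/77.5 + 1/12.9 + 1/68.3) = 9.518 Ω.
V_A = 18.0 × 9.518/10.47 = 16.36 mV.
I(R3) = V_A / R3 = 16.36/68.3 = 0.2396 mA.
(Equivalently: I_total = 1.719 mA, then current-divider fraction G_k/ΣG = 0.1394.)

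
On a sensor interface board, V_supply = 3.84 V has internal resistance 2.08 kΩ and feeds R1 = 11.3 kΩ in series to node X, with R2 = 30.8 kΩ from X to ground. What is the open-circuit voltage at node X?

R1' = 2.08 + 11.3 = 13.38 kΩ (source resistance + R1).
Open-circuit (no load on X): V_th = V_supply · R2/(R1' + R2) = 3.84 × 30.8/(13.38 + 30.8) = 2.677 V.

V_th ≈ 2.68 V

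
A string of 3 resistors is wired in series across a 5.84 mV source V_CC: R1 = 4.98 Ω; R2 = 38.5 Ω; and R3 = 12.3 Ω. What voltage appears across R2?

V ≈ 4.03 mV

Series total: ΣR = 4.98 + 38.5 + 12.3 = 55.78 Ω.
By the voltage-divider rule, V = 5.84 × 38.50/55.78 = 4.031 mV.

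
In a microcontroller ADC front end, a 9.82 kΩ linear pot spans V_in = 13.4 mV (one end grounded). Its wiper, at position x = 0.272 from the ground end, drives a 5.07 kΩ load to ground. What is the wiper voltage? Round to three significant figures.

V_out ≈ 2.63 mV

Lower segment x·R_p = 2.671 kΩ; upper segment (1−x)·R_p = 7.149 kΩ.
(x·R_p) ‖ R_L = 1.749 kΩ.
V_out = 13.4 × 1.749/(7.149 + 1.749) = 2.634 mV.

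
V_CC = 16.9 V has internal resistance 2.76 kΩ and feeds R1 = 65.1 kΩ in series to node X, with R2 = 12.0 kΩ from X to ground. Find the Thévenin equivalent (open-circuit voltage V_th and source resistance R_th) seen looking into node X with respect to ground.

R1' = 2.76 + 65.1 = 67.86 kΩ (source resistance + R1).
Open-circuit (no load on X): V_th = V_CC · R2/(R1' + R2) = 16.9 × 12.0/(67.86 + 12.0) = 2.539 V.
Looking into X with the source shorted: R_th = R1'·R2/(R1'+R2) = 67.86 × 12.0/79.86 = 10.20 kΩ.

V_th ≈ 2.54 V, R_th ≈ 10.2 kΩ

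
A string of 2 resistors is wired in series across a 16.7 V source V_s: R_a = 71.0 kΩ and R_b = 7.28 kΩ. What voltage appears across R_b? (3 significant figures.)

Series total: ΣR = 71.0 + 7.28 = 78.28 kΩ.
By the voltage-divider rule, V = 16.7 × 7.280/78.28 = 1.553 V.

V ≈ 1.55 V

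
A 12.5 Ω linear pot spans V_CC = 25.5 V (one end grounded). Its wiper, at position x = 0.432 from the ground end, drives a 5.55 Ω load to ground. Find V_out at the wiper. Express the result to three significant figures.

V_out ≈ 7.09 V

Split the track: R_lower = x·R_p = 5.400 Ω, R_upper = (1−x)·R_p = 7.100 Ω.
(x·R_p) ‖ R_L = 2.737 Ω.
Loaded-divider output: V_out = 25.5 × 0.2782 = 7.095 V.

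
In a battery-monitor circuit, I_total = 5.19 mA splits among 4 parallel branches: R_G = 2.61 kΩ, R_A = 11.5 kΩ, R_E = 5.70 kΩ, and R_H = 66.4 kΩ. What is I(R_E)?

Conductances: ΣG = 1/2.61 + 1/11.5 + 1/5.70 + 1/66.4 = 0.6606 (1/kΩ).
R_E takes the fraction G_k/ΣG = 0.1754/0.6606 = 0.2656, so I = 5.19 × 0.2656 = 1.378 mA.

I ≈ 1.38 mA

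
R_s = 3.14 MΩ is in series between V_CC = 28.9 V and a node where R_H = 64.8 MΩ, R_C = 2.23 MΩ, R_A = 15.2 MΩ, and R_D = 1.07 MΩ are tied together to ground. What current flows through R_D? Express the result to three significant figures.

I ≈ 4.83 µA

Equivalent of the parallel group: R_p = 0.6830 MΩ.
V_A by voltage divider: V_A = 28.9 × 0.6830/(3.14 + 0.6830) = 5.163 V.
Branch current I = V_A/R_D = 5.163/1.07 = 4.825 µA.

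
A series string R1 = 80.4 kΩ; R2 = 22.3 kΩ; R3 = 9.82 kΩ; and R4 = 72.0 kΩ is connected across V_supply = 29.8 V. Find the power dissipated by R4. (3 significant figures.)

P ≈ 1.88 mW

ΣR = 184.5 kΩ → I = 29.8/184.5 = 0.1615 mA.
P(R4) = I²·R4 = (0.1615)² × 72.0 = 1.878 mW.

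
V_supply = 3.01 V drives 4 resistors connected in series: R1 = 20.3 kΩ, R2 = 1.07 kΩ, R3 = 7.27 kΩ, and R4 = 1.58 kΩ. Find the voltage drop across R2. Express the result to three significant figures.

V ≈ 0.107 V

ΣR = 20.3 + 1.07 + 7.27 + 1.58 = 30.22 kΩ.
By the voltage-divider rule, V = 3.01 × 1.070/30.22 = 0.1066 V.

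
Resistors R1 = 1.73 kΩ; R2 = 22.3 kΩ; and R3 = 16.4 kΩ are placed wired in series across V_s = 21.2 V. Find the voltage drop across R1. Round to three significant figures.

ΣR = 1.73 + 22.3 + 16.4 = 40.43 kΩ.
V = V_s · R/ΣR = 21.2 × 0.04279 = 0.9071 V.

V ≈ 0.907 V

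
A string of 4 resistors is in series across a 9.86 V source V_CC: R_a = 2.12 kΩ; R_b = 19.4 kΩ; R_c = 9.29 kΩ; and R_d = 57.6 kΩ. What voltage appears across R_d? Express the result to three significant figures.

Total series resistance ΣR = 2.12 + 19.4 + 9.29 + 57.6 = 88.41 kΩ.
V = V_CC · R/ΣR = 9.86 × 0.6515 = 6.424 V.

V ≈ 6.42 V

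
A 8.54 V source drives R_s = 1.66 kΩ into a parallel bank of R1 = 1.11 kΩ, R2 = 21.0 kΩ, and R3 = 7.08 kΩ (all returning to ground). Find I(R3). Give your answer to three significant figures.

Combine the parallel branches: R_p = (1/1.11 + 1/21.0 + 1/7.08)⁻¹ = 0.9176 kΩ.
V_A = 8.54 × 0.9176/2.578 = 3.040 V.
Branch current I = V_A/R3 = 3.040/7.08 = 0.4294 mA.

I ≈ 0.429 mA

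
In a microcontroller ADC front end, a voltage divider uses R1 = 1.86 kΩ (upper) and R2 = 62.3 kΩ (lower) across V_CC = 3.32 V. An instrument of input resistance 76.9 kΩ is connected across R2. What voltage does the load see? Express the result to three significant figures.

The load sits in parallel with R2, giving an effective lower resistance R2' = R2·R_L/(R2+R_L) = 34.42 kΩ.
Voltage divider with the loaded lower leg: V_out = 3.32 × 34.42/(1.86 + 34.42) = 3.32 × 0.9487 = 3.150 V.

V_out ≈ 3.15 V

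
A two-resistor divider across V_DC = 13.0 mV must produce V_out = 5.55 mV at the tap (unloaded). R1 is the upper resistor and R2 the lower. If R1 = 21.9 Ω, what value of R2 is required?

R2 ≈ 16.3 Ω

Required fraction k = V_out/V_DC = 0.4269.
R2 = R1 · 0.4269/(1 − 0.4269) = 16.31 Ω.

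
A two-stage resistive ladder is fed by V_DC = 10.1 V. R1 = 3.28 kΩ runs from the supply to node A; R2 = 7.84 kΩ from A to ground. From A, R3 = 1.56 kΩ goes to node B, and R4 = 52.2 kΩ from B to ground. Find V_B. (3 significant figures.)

Looking into the second stage from A: R3 + R4 = 53.76 kΩ appears in parallel with R2.
Effective lower resistance at A: R2 ‖ 53.76 = 6.842 kΩ.
V_A = 10.1 × 6.842/(3.28 + 6.842) = 6.827 V.
V_B = V_A × 0.9710 = 6.629 V.

V_B ≈ 6.63 V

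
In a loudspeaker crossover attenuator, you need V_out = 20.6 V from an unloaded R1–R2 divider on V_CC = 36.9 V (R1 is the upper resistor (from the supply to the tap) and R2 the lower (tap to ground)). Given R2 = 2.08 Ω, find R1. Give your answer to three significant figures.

R1 ≈ 1.65 Ω

V_out/V_CC = R2/(R1+R2) = 0.5583.
Rearranging, R1 = R2·(1−k)/k = 2.08 × 0.7913 = 1.646 Ω.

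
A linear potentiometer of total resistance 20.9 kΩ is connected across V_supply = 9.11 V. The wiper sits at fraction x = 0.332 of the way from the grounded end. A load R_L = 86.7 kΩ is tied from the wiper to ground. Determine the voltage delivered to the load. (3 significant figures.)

Split the track: R_lower = x·R_p = 6.939 kΩ, R_upper = (1−x)·R_p = 13.96 kΩ.
(x·R_p) ‖ R_L = 6.425 kΩ.
V_out = 9.11 × 6.425/(13.96 + 6.425) = 2.871 V.

V_out ≈ 2.87 V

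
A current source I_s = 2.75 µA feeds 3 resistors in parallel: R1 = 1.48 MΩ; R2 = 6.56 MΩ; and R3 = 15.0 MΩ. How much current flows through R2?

Conductances: ΣG = 1/1.48 + 1/6.56 + 1/15.0 = 0.8948 (1/MΩ).
R2 takes the fraction G_k/ΣG = 0.1524/0.8948 = 0.1704, so I = 2.75 × 0.1704 = 0.4685 µA.

I ≈ 0.469 µA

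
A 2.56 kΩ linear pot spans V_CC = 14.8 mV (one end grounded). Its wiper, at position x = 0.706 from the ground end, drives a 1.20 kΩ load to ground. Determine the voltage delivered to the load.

V_out ≈ 7.24 mV

Split the track: R_lower = x·R_p = 1.807 kΩ, R_upper = (1−x)·R_p = 0.7526 kΩ.
R_L loads the lower segment: effective lower R = 0.7212 kΩ.
Loaded-divider output: V_out = 14.8 × 0.4893 = 7.242 mV.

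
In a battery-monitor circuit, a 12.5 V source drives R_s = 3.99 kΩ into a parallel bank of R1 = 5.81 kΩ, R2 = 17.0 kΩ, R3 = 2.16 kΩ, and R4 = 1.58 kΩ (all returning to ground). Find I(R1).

I ≈ 0.342 mA

Equivalent of the parallel group: R_p = 0.7537 kΩ.
V_A by voltage divider: V_A = 12.5 × 0.7537/(3.99 + 0.7537) = 1.986 V.
Branch current I = V_A/R1 = 1.986/5.81 = 0.3418 mA.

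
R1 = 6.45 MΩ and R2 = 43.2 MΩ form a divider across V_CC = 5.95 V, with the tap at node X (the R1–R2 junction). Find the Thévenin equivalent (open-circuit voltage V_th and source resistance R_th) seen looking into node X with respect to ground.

With X open, the divider is unloaded: V_th = 5.95 × 43.2/49.65 = 5.177 V.
Zeroing V_CC shorts the top of R1 to ground, so R_th = R1 ‖ R2 = 5.612 MΩ.

V_th ≈ 5.18 V, R_th ≈ 5.61 MΩ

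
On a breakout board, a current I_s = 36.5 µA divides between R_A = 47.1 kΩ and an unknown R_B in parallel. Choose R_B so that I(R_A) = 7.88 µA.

R_B ≈ 13.0 kΩ

The fraction through R_A equals R_B/(R_A+R_B).
With f = 0.2159, R_B = R_A · f/(1−f) = 47.1 × 0.2753 = 12.97 kΩ.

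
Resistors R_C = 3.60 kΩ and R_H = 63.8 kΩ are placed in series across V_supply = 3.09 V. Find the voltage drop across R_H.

ΣR = 3.60 + 63.8 = 67.40 kΩ.
V = V_supply · R/ΣR = 3.09 × 0.9466 = 2.925 V.

V ≈ 2.92 V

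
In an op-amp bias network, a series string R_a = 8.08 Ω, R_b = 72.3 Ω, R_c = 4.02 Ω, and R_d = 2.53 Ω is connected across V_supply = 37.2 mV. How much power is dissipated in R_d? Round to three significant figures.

P ≈ 0.463 µW

ΣR = 86.93 Ω → I = 37.2/86.93 = 0.4279 mA.
P = I²R = 0.1831 × 2.53 = 0.4633 µW.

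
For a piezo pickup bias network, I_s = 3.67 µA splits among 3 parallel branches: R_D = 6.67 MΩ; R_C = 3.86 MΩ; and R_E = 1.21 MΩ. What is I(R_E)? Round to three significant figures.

I ≈ 2.46 µA

Conductances: ΣG = 1/6.67 + 1/3.86 + 1/1.21 = 1.235 (1/MΩ).
By the current-divider rule, I = I_s · G_k/ΣG = 3.67 × 0.6689 = 2.455 µA.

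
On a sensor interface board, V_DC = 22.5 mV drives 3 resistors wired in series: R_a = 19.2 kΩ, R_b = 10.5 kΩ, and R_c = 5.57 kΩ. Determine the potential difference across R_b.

Total series resistance ΣR = 19.2 + 10.5 + 5.57 = 35.27 kΩ.
Voltage divider: V = V_DC · (10.50 / 35.27) = 22.5 × 0.2977 = 6.698 mV.

V ≈ 6.70 mV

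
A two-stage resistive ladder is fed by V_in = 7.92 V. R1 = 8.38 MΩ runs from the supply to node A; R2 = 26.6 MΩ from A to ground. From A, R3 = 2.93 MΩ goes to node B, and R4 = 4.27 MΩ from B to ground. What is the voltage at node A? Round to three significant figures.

The second stage (R3 + R4 = 7.200 MΩ) loads node A in parallel with R2.
R2 ‖ (R3+R4) = 5.666 MΩ.
First divider: V_A = V_in · 5.666/(8.38 + 5.666) = 3.195 V.

V_A ≈ 3.19 V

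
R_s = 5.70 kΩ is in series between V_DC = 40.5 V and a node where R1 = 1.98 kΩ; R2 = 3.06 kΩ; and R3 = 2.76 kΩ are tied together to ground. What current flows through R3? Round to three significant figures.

I ≈ 1.88 mA

Equivalent of the parallel group: R_p = 0.8374 kΩ.
Node voltage V_A = V_DC · R_p/(R_s + R_p) = 40.5 × 0.1281 = 5.188 V.
Branch current I = V_A/R3 = 5.188/2.76 = 1.880 mA.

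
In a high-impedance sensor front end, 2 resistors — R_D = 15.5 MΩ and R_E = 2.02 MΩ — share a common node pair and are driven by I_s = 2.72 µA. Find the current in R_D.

With just two branches, the current splits inversely with resistance.
I(R_D) = 2.72 × 2.02/(15.5 + 2.02) = 2.72 × 0.1153 = 0.3136 µA.

I ≈ 0.314 µA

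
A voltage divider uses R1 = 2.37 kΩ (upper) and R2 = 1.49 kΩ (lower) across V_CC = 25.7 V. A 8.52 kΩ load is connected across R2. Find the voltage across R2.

First combine the lower leg with the load: R2 ‖ R_L = 1.268 kΩ.
Then V_out = V_CC · R2'/(R1 + R2') = 25.7 × 1.268/3.638 = 8.959 V.

V_out ≈ 8.96 V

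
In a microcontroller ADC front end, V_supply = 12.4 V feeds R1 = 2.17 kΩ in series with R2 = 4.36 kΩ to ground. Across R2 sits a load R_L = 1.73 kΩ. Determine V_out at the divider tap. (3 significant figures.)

First combine the lower leg with the load: R2 ‖ R_L = 1.239 kΩ.
Now apply the divider: V_out = 12.4 × 0.3634 = 4.506 V.

V_out ≈ 4.51 V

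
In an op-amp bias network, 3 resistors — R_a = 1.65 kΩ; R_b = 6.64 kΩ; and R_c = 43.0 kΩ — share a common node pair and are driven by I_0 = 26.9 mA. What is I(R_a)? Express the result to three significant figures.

Conductances: ΣG = 1/1.65 + 1/6.64 + 1/43.0 = 0.7799 (1/kΩ).
By the current-divider rule, I = I_0 · G_k/ΣG = 26.9 × 0.7771 = 20.90 mA.

I ≈ 20.9 mA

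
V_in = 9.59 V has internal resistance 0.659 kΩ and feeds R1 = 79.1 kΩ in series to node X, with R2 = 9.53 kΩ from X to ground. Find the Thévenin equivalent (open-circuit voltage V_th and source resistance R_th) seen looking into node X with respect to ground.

R1' = 0.659 + 79.1 = 79.76 kΩ (source resistance + R1).
V_th is the unloaded tap voltage: V_in · R2/(R1'+R2) = 9.59 × 0.1067 = 1.024 V.
With V_in suppressed (replaced by a short), R_th = R1' ‖ R2 = (79.76 × 9.53)/(79.76 + 9.53) = 8.513 kΩ.

V_th ≈ 1.02 V, R_th ≈ 8.51 kΩ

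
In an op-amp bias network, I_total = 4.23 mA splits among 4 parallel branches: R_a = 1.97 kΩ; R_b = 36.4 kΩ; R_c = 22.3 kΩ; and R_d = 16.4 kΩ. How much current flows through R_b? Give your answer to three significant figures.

Conductances: ΣG = 1/1.97 + 1/36.4 + 1/22.3 + 1/16.4 = 0.6409 (1/kΩ).
By the current-divider rule, I = I_total · G_k/ΣG = 4.23 × 0.04287 = 0.1813 mA.

I ≈ 0.181 mA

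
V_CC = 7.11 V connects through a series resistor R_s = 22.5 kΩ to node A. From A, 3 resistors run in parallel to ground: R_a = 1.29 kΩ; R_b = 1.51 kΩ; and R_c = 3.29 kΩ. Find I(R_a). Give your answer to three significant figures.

Combine the parallel branches: R_p = (1/1.29 + 1/1.51 + 1/3.29)⁻¹ = 0.5743 kΩ.
Node voltage V_A = V_CC · R_p/(R_s + R_p) = 7.11 × 0.02489 = 0.1769 V.
Branch current I = V_A/R_a = 0.1769/1.29 = 0.1372 mA.

I ≈ 0.137 mA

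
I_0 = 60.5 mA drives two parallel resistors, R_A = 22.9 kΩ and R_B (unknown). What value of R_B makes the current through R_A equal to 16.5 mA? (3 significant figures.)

The fraction through R_A equals R_B/(R_A+R_B).
With f = 0.2727, R_B = R_A · f/(1−f) = 22.9 × 0.3750 = 8.587 kΩ.

R_B ≈ 8.59 kΩ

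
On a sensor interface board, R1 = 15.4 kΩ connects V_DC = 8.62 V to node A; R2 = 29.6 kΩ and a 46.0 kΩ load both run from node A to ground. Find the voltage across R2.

The load sits in parallel with R2, giving an effective lower resistance R2' = R2·R_L/(R2+R_L) = 18.01 kΩ.
Then V_out = V_DC · R2'/(R1 + R2') = 8.62 × 18.01/33.41 = 4.647 V.
(Unloaded it would be 5.67 V; the load pulls it down.)

V_out ≈ 4.65 V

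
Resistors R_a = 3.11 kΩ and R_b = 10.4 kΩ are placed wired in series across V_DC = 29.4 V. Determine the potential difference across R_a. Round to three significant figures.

Series total: ΣR = 3.11 + 10.4 = 13.51 kΩ.
Voltage divider: V = V_DC · (3.110 / 13.51) = 29.4 × 0.2302 = 6.768 V.

V ≈ 6.77 V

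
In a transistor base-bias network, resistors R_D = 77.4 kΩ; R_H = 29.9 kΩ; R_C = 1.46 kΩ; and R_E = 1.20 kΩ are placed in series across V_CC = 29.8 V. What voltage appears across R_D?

V ≈ 21.0 V

ΣR = 77.4 + 29.9 + 1.46 + 1.20 = 110.0 kΩ.
V = V_CC · R/ΣR = 29.8 × 0.7039 = 20.98 V.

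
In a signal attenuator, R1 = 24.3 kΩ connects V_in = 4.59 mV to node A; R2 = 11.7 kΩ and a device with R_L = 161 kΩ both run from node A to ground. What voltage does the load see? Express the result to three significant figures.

R2 ‖ R_L = (11.7 × 161)/(11.7 + 161) = 10.91 kΩ.
Now apply the divider: V_out = 4.59 × 0.3098 = 1.422 mV.

V_out ≈ 1.42 mV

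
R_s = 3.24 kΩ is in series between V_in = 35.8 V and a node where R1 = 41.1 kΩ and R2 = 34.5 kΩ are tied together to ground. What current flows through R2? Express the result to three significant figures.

Equivalent of the parallel group: R_p = 18.76 kΩ.
V_A by voltage divider: V_A = 35.8 × 18.76/(3.24 + 18.76) = 30.53 V.
Branch current I = V_A/R2 = 30.53/34.5 = 0.8848 mA.
(Check via current divider: I_total = 1.628 mA; share G_k/ΣG = 0.5437 → same result.)

I ≈ 0.885 mA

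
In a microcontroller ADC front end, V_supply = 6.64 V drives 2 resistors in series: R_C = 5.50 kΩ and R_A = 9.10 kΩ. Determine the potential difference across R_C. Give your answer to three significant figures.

V ≈ 2.50 V

Series total: ΣR = 5.50 + 9.10 = 14.60 kΩ.
Voltage divider: V = V_supply · (5.500 / 14.60) = 6.64 × 0.3767 = 2.501 V.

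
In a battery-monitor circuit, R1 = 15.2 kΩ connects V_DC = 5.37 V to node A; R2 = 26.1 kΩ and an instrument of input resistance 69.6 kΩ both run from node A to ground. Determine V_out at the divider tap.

R2 ‖ R_L = (26.1 × 69.6)/(26.1 + 69.6) = 18.98 kΩ.
Voltage divider with the loaded lower leg: V_out = 5.37 × 18.98/(15.2 + 18.98) = 5.37 × 0.5553 = 2.982 V.

V_out ≈ 2.98 V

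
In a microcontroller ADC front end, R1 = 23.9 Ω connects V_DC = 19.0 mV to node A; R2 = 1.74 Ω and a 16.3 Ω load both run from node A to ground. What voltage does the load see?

V_out ≈ 1.17 mV

R2 ‖ R_L = (1.74 × 16.3)/(1.74 + 16.3) = 1.572 Ω.
Then V_out = V_DC · R2'/(R1 + R2') = 19.0 × 1.572/25.47 = 1.173 mV.
(Unloaded it would be 1.29 mV; the load pulls it down.)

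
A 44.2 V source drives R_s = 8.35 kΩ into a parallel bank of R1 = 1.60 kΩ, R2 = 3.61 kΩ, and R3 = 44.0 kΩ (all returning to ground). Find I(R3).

Parallel bank: R_p = 1/(1/1.60 + 1/3.61 + 1/44.0) = 1.081 kΩ.
Node voltage V_A = V_s · R_p/(R_s + R_p) = 44.2 × 0.1147 = 5.068 V.
I(R3) = V_A / R3 = 5.068/44.0 = 0.1152 mA.

I ≈ 0.115 mA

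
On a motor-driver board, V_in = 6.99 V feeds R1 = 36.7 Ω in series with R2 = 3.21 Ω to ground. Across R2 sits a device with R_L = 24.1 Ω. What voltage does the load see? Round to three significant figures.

The load sits in parallel with R2, giving an effective lower resistance R2' = R2·R_L/(R2+R_L) = 2.833 Ω.
Then V_out = V_in · R2'/(R1 + R2') = 6.99 × 2.833/39.53 = 0.5009 V.

V_out ≈ 0.501 V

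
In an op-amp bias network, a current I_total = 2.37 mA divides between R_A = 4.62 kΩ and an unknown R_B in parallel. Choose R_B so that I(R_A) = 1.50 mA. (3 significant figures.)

R_B ≈ 7.97 kΩ

In a two-way split, I_A/I_total = R_B/(R_A + R_B).
With f = 0.6329, R_B = R_A · f/(1−f) = 4.62 × 1.724 = 7.966 kΩ.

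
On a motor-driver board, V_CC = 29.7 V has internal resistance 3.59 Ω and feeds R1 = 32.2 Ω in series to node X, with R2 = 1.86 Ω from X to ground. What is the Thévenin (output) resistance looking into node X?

R_th ≈ 1.77 Ω

R1' = 3.59 + 32.2 = 35.79 Ω (source resistance + R1).
Zeroing V_CC shorts the top of R1' to ground, so R_th = R1' ‖ R2 = 1.768 Ω.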